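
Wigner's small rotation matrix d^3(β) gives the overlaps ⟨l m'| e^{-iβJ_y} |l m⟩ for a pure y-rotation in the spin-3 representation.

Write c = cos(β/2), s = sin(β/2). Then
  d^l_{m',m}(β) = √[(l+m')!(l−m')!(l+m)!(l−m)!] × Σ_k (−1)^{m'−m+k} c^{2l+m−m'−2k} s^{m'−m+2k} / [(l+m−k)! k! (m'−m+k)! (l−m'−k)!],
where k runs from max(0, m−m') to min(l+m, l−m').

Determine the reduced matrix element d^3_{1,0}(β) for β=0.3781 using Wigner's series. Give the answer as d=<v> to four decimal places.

d^3_{1,0}(β=0.3781) via Wigner's sum:
With c≡cos(β/2)=0.982183 and s≡sin(β/2)=0.187926, N=[24·2·6·6]^{1/2}=41.569219
k∈{0,1,2} keeps every argument non-negative
  k=0: (−1)^1·41.5692/(12)·0.9822^5·0.1879^1 = -0.595031
  k=1: (−1)^2·41.5692/(4)·0.9822^3·0.1879^3 = +0.065351
  k=2: (−1)^3·41.5692/(12)·0.9822^1·0.1879^5 = -0.000797
d^3_{1,0}(0.3781) = -0.595031 +0.065351 -0.000797 = -0.530478

d=-0.5305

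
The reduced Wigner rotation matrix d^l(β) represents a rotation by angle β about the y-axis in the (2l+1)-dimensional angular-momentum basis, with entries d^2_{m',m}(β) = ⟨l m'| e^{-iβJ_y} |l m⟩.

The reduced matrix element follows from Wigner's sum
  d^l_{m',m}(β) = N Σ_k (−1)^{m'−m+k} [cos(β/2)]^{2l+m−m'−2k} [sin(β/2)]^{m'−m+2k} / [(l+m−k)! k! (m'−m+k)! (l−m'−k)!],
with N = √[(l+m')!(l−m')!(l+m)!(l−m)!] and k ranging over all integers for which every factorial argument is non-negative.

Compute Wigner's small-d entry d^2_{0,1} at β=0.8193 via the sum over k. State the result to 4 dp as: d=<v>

d^2_{0,1}(β=0.8193) via Wigner's sum:
With c≡cos(β/2)=0.917260 and s≡sin(β/2)=0.398288, N=[2·2·6·1]^{1/2}=4.898979
The bounds max(0,m−m')=1 and min(l+m,l−m')=2 give 2 terms
  k=1: (−1)^0·4.8990/(2)·0.9173^3·0.3983^1 = +0.752924
  k=2: (−1)^1·4.8990/(2)·0.9173^1·0.3983^3 = -0.141958
d^2_{0,1}(0.8193) = +0.752924 -0.141958 = +0.610965

d=0.6110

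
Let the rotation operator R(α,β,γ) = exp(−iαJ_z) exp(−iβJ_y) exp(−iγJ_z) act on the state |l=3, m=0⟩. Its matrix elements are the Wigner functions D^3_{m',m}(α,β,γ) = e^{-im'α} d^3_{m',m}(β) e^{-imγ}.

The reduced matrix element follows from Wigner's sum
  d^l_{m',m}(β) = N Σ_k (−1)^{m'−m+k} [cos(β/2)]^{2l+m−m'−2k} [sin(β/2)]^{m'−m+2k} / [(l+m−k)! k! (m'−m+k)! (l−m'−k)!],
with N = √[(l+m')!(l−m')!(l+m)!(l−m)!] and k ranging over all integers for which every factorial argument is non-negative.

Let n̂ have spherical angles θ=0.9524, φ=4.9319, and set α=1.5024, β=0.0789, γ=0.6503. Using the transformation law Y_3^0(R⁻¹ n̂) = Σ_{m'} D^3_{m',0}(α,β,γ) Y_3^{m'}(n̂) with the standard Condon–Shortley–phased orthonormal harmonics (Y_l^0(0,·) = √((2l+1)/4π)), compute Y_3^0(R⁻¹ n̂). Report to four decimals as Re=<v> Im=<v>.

Re=-0.3212 Im=0.0000

Need the full column D^3_{m',0} for m'=−3..3 at α=1.5024, β=0.0789, γ=0.6503.
cos(β/2)=0.999222, sin(β/2)=0.039440
d^3_{-3,0}: single k=3 term ⇒ +0.000274;  D = -0.000056-0.000268i
d^3_{-2,0}: k∈[2..3] ⇒ +0.008493 -0.000013 = +0.008480;  D = -0.008401+0.001156i
d^3_{-1,0}: k∈[1..3] ⇒ +0.136093 -0.000636 +0.000000 = +0.135457;  D = +0.009258+0.135140i
d^3_{0,0}: k∈[0..3] ⇒ +0.995341 -0.013956 +0.000022 -0.000000 = +0.981407;  D = +0.981407+0.000000i
d^3_{1,0}: k∈[0..2] ⇒ -0.136093 +0.000636 -0.000000 = -0.135457;  D = -0.009258+0.135140i
d^3_{2,0}: k∈[0..1] ⇒ +0.008493 -0.000013 = +0.008480;  D = -0.008401-0.001156i
d^3_{3,0}: single k=0 term ⇒ -0.000274;  D = +0.000056-0.000268i
Y_3^{m'}(θ=0.9524,φ=4.9319) and Σ D·Y over m':
  (-0.0001-0.0003i)·(-0.1381-0.1785i)  (-0.0084+0.0012i)·(-0.3560+0.1672i)  (+0.0093+0.1351i)·(+0.0390+0.1749i)  (+0.9814+0.0000i)·(-0.2855+0.0000i)  (-0.0093+0.1351i)·(-0.0390+0.1749i)  (-0.0084-0.0012i)·(-0.3560-0.1672i)  (+0.0001-0.0003i)·(+0.1381-0.1785i)
Y_3^0(R⁻¹ n̂) = -0.321198-0.000000i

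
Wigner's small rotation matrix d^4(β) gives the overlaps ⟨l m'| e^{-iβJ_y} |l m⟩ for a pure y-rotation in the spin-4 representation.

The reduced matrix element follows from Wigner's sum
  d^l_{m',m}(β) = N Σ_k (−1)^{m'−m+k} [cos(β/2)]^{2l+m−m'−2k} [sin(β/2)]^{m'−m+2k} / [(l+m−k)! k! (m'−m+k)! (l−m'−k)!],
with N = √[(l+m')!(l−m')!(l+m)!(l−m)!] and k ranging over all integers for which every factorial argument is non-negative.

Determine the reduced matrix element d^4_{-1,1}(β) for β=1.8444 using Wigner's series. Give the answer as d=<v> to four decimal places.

d^4_{-1,1}(β=1.8444) via Wigner's sum:
Half-angle: c=0.604068, s=0.796932. N=√(6·120·120·6)=720.000000
k: max(0,(1)−(-1))=2 … min(4+(1),4−(-1))=5
  k=2: (−1)^0·720.0000/(72)·0.6041^6·0.7969^2 = +0.308574
  k=3: (−1)^1·720.0000/(24)·0.6041^4·0.7969^4 = -1.611209
  k=4: (−1)^2·720.0000/(48)·0.6041^2·0.7969^6 = +1.402144
  k=5: (−1)^3·720.0000/(720)·0.6041^0·0.7969^8 = -0.162694
d^4_{-1,1}(1.8444) = +0.308574 -1.611209 +1.402144 -0.162694 = -0.063185

d=-0.0632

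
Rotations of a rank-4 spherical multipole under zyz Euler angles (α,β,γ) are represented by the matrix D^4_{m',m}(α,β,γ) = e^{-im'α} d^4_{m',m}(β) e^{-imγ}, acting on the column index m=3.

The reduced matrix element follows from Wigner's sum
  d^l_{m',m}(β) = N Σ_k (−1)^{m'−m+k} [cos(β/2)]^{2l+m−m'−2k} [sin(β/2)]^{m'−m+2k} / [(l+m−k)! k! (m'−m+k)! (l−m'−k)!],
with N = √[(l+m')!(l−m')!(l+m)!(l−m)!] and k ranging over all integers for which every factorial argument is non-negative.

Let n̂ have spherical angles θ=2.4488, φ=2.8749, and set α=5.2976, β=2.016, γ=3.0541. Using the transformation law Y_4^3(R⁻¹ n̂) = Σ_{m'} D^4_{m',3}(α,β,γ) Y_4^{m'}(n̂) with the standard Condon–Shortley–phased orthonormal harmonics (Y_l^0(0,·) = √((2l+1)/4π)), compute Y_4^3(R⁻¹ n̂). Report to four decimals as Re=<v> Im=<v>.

Need the full column D^4_{m',3} for m'=−4..4 at α=5.2976, β=2.016, γ=3.0541.
cos(β/2)=0.533553, sin(β/2)=0.845766
d^4_{-4,3}: single k=7 term ⇒ +0.467171;  D = +0.401111-0.239496i
d^4_{-3,3}: k∈[6..7] ⇒ +0.729384 -0.261820 = +0.467564;  D = +0.421561+0.202243i
d^4_{-2,3}: k∈[5..6] ⇒ +0.737855 -0.618009 = +0.119846;  D = +0.016474+0.118708i
d^4_{-1,3}: k∈[4..5] ⇒ +0.548570 -0.827044 = -0.278474;  D = +0.208787-0.184271i
d^4_{0,3}: k∈[3..4] ⇒ +0.309531 -0.777767 = -0.468236;  D = +0.452199+0.121495i
d^4_{1,3}: k∈[2..3] ⇒ +0.130990 -0.548570 = -0.417580;  D = +0.132440+0.396021i
d^4_{2,3}: k∈[1..2] ⇒ +0.038955 -0.293647 = -0.254692;  D = -0.156729+0.200759i
d^4_{3,3}: k∈[0..1] ⇒ +0.006568 -0.115522 = -0.108954;  D = -0.108626-0.008451i
d^4_{4,3}: single k=0 term ⇒ -0.029447;  D = -0.014313-0.025735i
Y_4^{m'}(θ=2.4488,φ=2.8749) and Σ D·Y over m':
  (+0.4011-0.2395i)·(+0.0356+0.0645i)  (+0.4216+0.2022i)·(+0.1748+0.1800i)  (+0.0165+0.1187i)·(+0.3695+0.2182i)  (+0.2088-0.1843i)·(+0.2567+0.0701i)  (+0.4522+0.1215i)·(-0.2637+0.0000i)  (+0.1324+0.3960i)·(-0.2567+0.0701i)  (-0.1567+0.2008i)·(+0.3695-0.2182i)  (-0.1086-0.0085i)·(-0.1748+0.1800i)  (-0.0143-0.0257i)·(+0.0356-0.0645i)
Y_4^3(R⁻¹ n̂) = -0.063089+0.109282i

Re=-0.0631 Im=0.1093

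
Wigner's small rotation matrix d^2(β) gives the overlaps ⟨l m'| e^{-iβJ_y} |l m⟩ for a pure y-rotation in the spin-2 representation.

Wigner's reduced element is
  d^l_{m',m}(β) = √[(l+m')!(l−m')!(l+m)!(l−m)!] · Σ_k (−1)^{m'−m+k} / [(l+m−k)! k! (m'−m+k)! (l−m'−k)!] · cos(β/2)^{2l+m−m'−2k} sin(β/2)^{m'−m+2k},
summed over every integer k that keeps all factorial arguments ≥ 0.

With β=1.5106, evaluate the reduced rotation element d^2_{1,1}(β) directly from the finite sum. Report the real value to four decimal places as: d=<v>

d=-0.4663

d^2_{1,1}(β=1.5106) via Wigner's sum:
Half-angle: c=0.728066, s=0.685507. N=√(6·1·6·1)=6.000000
The bounds max(0,m−m')=0 and min(l+m,l−m')=1 give 2 terms
  k=0: (−1)^0·6.0000/(6)·0.7281^4·0.6855^0 = +0.280985
  k=1: (−1)^1·6.0000/(2)·0.7281^2·0.6855^2 = -0.747286
d^2_{1,1}(1.5106) = +0.280985 -0.747286 = -0.466301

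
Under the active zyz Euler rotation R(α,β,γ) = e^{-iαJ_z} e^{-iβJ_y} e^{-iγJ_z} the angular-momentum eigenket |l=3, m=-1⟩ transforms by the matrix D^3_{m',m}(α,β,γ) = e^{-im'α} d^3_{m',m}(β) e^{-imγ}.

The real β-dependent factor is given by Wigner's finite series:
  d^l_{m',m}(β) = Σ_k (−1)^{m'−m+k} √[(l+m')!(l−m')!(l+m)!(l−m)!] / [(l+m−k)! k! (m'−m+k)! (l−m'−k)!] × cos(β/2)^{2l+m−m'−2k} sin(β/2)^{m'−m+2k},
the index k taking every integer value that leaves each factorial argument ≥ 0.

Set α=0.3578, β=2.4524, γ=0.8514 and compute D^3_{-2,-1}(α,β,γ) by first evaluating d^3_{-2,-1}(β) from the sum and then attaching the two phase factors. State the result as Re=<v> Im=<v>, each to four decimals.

Split into d^3_{-2,-1}(β=2.4524) × two z-phases.
With c≡cos(β/2)=0.337817 and s≡sin(β/2)=0.941212, N=[1·120·2·24]^{1/2}=75.894664
Admissible k: 1..2 (factorial args all ≥0)
  k=1: (−1)^0·75.8947/(24)·0.3378^5·0.9412^1 = +0.013095
  k=2: (−1)^1·75.8947/(12)·0.3378^3·0.9412^3 = -0.203299
d^3_{-2,-1}(2.4524) = +0.013095 -0.203299 = -0.190205
D = (+0.754700+0.656070i)·(-0.190205)·(+0.658931+0.752204i) = -0.000722-0.190203i

Re=-0.0007 Im=-0.1902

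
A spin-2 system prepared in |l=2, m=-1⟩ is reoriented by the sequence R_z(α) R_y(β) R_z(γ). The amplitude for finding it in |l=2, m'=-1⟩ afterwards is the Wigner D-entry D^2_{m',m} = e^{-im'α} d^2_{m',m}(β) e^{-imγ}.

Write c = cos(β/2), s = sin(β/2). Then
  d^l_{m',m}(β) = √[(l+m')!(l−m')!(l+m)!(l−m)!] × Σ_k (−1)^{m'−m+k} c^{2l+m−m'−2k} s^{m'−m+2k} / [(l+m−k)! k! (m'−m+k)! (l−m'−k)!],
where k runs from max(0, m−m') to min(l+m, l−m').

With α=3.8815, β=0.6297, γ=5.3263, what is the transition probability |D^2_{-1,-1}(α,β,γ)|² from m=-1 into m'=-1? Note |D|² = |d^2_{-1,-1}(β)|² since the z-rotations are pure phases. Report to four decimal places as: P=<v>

P=0.3106

Split into d^2_{-1,-1}(β=0.6297) × two z-phases.
Half-angle: c=0.950843, s=0.309674. N=√(1·6·1·6)=6.000000
k: max(0,(-1)−(-1))=0 … min(2+(-1),2−(-1))=1
  k=0: (−1)^0·6.0000/(6)·0.9508^4·0.3097^0 = +0.817401
  k=1: (−1)^1·6.0000/(2)·0.9508^2·0.3097^2 = -0.260104
d^2_{-1,-1}(0.6297) = +0.817401 -0.260104 = +0.557296
|D^2_{-1,-1}|² = |d^2_{-1,-1}(β)|² = (+0.557296)² = 0.310579 (the z-rotation phases have unit modulus)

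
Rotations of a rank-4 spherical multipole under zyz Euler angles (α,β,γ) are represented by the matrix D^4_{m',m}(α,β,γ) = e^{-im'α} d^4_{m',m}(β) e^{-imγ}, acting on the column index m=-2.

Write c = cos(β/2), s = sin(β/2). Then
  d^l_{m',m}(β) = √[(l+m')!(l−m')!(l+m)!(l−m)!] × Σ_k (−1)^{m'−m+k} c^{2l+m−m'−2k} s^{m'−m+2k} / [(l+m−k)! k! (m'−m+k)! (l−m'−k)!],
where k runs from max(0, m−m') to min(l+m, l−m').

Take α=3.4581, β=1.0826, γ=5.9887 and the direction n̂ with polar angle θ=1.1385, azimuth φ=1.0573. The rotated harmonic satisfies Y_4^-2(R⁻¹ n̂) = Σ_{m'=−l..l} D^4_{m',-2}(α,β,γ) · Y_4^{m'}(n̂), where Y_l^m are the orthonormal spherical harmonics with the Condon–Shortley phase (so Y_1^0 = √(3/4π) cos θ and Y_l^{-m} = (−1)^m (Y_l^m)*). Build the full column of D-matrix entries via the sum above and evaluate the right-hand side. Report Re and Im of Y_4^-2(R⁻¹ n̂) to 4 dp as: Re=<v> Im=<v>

Need the full column D^4_{m',-2} for m'=−4..4 at α=3.4581, β=1.0826, γ=5.9887.
cos(β/2)=0.857040, sin(β/2)=0.515251
d^4_{-4,-2}: single k=2 term ⇒ +0.556700;  D = +0.433902+0.348774i
d^4_{-3,-2}: k∈[1..2] ⇒ +0.654770 -0.709978 = -0.055209;  D = +0.051659+0.019477i
d^4_{-2,-2}: k∈[0..2] ⇒ +0.291076 -1.262477 +0.570386 = -0.401015;  D = -0.400626-0.017657i
d^4_{-1,-2}: k∈[0..2] ⇒ -0.742439 +1.341733 -0.323303 = +0.275991;  D = -0.265810+0.074270i
d^4_{0,-2}: k∈[0..2] ⇒ +0.998076 -0.961983 +0.130387 = +0.166480;  D = +0.138430-0.092480i
d^4_{1,-2}: k∈[0..2] ⇒ -0.894489 +0.484955 -0.035056 = -0.444590;  D = +0.274450-0.349768i
d^4_{2,-2}: k∈[0..2] ⇒ +0.570386 -0.164928 +0.004968 = +0.410426;  D = +0.140276-0.385710i
d^4_{3,-2}: k∈[0..1] ⇒ -0.256614 +0.030917 = -0.225697;  D = +0.007290-0.225579i
d^4_{4,-2}: single k=0 term ⇒ +0.072726;  D = -0.020392-0.069809i
Y_4^{m'}(θ=1.1385,φ=1.0573) and Σ D·Y over m':
  (+0.4339+0.3488i)·(-0.1398+0.2664i)  (+0.0517+0.0195i)·(-0.3924+0.0119i)  (-0.4006-0.0177i)·(-0.0326-0.0540i)  (-0.2658+0.0743i)·(-0.1566+0.2777i)  (+0.1384-0.0925i)·(-0.1256+0.0000i)  (+0.2744-0.3498i)·(+0.1566+0.2777i)  (+0.1403-0.3857i)·(-0.0326+0.0540i)  (+0.0073-0.2256i)·(+0.3924+0.0119i)  (-0.0204-0.0698i)·(-0.1398-0.2664i)
Y_4^-2(R⁻¹ n̂) = -0.012180-0.023463i

Re=-0.0122 Im=-0.0235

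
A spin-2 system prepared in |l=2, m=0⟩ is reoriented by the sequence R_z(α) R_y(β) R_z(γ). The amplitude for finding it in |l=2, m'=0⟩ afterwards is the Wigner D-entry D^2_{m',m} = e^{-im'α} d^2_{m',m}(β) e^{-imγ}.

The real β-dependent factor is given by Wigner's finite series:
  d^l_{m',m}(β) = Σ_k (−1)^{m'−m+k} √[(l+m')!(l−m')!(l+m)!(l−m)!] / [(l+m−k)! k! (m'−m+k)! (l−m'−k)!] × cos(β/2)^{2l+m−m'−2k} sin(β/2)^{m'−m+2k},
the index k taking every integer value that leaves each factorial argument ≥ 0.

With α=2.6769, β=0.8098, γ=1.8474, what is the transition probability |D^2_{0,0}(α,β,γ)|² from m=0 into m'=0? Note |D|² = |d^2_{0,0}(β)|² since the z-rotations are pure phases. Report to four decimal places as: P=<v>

Split into d^2_{0,0}(β=0.8098) × two z-phases.
Half-angle: c=0.919142, s=0.393927. N=√(2·2·2·2)=4.000000
k∈{0,1,2} keeps every argument non-negative
  k=0: (−1)^0·4.0000/(4)·0.9191^4·0.3939^0 = +0.713724
  k=1: (−1)^1·4.0000/(1)·0.9191^2·0.3939^2 = -0.524392
  k=2: (−1)^2·4.0000/(4)·0.9191^0·0.3939^4 = +0.024080
d^2_{0,0}(0.8098) = +0.713724 -0.524392 +0.024080 = +0.213412
|D^2_{0,0}|² = |d^2_{0,0}(β)|² = (+0.213412)² = 0.045545 (the z-rotation phases have unit modulus)

P=0.0455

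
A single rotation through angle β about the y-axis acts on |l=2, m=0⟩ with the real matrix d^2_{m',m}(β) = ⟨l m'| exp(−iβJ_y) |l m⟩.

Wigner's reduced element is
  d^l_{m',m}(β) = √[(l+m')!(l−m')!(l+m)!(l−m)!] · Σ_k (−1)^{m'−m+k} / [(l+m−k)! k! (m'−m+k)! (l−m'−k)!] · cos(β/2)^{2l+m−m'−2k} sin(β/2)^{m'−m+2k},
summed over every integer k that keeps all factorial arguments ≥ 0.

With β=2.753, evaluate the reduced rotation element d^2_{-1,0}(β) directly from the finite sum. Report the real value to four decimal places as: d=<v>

d=-0.4294

d^2_{-1,0}(β=2.753) via Wigner's sum:
With c≡cos(β/2)=0.193076 and s≡sin(β/2)=0.981184, N=[1·6·2·2]^{1/2}=4.898979
k: max(0,(0)−(-1))=1 … min(2+(0),2−(-1))=2
  k=1: (−1)^0·4.8990/(2)·0.1931^3·0.9812^1 = +0.017299
  k=2: (−1)^1·4.8990/(2)·0.1931^1·0.9812^3 = -0.446741
d^2_{-1,0}(2.753) = +0.017299 -0.446741 = -0.429442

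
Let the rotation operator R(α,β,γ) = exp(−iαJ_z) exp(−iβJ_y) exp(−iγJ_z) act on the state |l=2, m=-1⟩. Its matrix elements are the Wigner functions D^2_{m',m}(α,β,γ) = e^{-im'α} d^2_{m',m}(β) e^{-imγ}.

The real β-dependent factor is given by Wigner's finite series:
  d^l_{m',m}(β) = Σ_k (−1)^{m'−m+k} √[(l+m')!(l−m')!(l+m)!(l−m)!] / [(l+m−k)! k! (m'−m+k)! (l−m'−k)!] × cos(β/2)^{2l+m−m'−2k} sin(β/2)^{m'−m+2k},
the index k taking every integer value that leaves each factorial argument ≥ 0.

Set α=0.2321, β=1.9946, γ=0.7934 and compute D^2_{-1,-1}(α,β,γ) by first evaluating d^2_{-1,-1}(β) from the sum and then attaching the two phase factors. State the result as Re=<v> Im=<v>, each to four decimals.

First d^2_{-1,-1}(β=1.9946), then the phase factors e^{-i(-1)α} and e^{-i(-1)γ}:
With c≡cos(β/2)=0.542572 and s≡sin(β/2)=0.840009, N=[1·6·1·6]^{1/2}=6.000000
Admissible k: 0..1 (factorial args all ≥0)
  k=0: (−1)^0·6.0000/(6)·0.5426^4·0.8400^0 = +0.086662
  k=1: (−1)^1·6.0000/(2)·0.5426^2·0.8400^2 = -0.623167
d^2_{-1,-1}(1.9946) = +0.086662 -0.623167 = -0.536505
D = (+0.973185+0.230022i)·(-0.536505)·(+0.701426+0.712742i) = -0.278270-0.458697i

Re=-0.2783 Im=-0.4587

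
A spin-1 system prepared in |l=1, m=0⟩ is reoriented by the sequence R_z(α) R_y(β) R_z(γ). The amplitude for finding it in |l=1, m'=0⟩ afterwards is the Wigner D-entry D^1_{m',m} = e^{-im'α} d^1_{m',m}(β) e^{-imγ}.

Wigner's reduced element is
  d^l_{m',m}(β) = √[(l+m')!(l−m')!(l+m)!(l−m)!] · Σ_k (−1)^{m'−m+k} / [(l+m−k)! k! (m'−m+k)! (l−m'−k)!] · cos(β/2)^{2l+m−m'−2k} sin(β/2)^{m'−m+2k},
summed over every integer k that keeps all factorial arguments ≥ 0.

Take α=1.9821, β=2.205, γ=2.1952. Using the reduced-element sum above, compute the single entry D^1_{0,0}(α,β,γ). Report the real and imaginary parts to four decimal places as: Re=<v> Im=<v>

Re=-0.5925 Im=0.0000

D^1_{0,0}(1.9821,2.205,2.1952) = e^{-i·0·1.9821}·d^1_{0,0}(2.205)·e^{-i·0·2.1952}. Compute d first:
Half-angle: c=0.451367, s=0.892339. N=√(1·1·1·1)=1.000000
Admissible k: 0..1 (factorial args all ≥0)
  k=0: (−1)^0·1.0000/(1)·0.4514^2·0.8923^0 = +0.203732
  k=1: (−1)^1·1.0000/(1)·0.4514^0·0.8923^2 = -0.796268
d^1_{0,0}(2.205) = +0.203732 -0.796268 = -0.592536
Attach z-rotation phases: D = e^{-i(0)(1.9821)}·(-0.592536)·e^{-i(0)(2.1952)} = -0.592536+0.000000i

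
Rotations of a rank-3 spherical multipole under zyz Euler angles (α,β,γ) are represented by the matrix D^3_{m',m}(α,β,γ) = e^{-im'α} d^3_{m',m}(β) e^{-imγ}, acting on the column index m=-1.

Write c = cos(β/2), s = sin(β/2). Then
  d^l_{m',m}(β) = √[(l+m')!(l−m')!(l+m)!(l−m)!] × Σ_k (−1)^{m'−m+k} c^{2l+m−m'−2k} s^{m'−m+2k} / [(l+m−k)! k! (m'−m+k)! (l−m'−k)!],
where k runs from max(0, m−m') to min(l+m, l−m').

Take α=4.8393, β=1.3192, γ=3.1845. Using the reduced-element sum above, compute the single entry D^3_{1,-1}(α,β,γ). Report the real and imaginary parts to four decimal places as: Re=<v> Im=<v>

Split into d^3_{1,-1}(β=1.3192) × two z-phases.
Half-angle: c=0.790237, s=0.612801. N=√(24·2·2·24)=48.000000
Admissible k: 0..2 (factorial args all ≥0)
  k=0: (−1)^2·48.0000/(8)·0.7902^4·0.6128^2 = +0.878659
  k=1: (−1)^3·48.0000/(6)·0.7902^2·0.6128^4 = -0.704502
  k=2: (−1)^4·48.0000/(48)·0.7902^0·0.6128^6 = +0.052956
d^3_{1,-1}(1.3192) = +0.878659 -0.704502 +0.052956 = +0.227112
D = (+0.126571+0.991958i)·(+0.227112)·(-0.999080-0.042894i) = -0.019056-0.226312i

Re=-0.0191 Im=-0.2263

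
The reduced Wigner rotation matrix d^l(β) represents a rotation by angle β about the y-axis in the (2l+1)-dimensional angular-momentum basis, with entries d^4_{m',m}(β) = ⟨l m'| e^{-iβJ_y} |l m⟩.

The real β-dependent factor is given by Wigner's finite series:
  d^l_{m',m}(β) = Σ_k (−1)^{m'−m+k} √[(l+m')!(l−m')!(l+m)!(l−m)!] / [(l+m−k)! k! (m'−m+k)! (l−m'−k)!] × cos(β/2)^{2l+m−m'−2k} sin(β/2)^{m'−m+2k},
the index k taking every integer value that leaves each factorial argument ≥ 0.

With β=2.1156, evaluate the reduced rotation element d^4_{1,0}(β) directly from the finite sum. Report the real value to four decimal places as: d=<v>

d=-0.2775

d^4_{1,0}(β=2.1156) via Wigner's sum:
c=cos(2.1156/2)=0.490790, s=sin(2.1156/2)=0.871278; N=√[120·6·24·24]=643.987578
Admissible k: 0..3 (factorial args all ≥0)
  k=0: (−1)^1·643.9876/(144)·0.4908^7·0.8713^1 = -0.026727
  k=1: (−1)^2·643.9876/(24)·0.4908^5·0.8713^3 = +0.505377
  k=2: (−1)^3·643.9876/(24)·0.4908^3·0.8713^5 = -1.592711
  k=3: (−1)^4·643.9876/(144)·0.4908^1·0.8713^7 = +0.836580
d^4_{1,0}(2.1156) = -0.026727 +0.505377 -1.592711 +0.836580 = -0.277481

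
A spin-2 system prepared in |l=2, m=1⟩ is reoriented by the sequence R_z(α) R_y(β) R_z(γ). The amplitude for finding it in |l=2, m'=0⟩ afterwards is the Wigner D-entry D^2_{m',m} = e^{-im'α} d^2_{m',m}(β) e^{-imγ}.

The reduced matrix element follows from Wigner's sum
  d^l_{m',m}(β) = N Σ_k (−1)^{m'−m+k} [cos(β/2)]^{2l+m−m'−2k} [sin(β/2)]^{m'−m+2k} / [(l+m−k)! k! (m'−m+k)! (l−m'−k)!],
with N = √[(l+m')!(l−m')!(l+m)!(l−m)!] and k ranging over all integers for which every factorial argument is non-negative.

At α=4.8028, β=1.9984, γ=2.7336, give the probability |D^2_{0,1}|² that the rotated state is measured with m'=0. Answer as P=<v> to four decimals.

D^2_{0,1}(4.8028,1.9984,2.7336) = e^{-i·0·4.8028}·d^2_{0,1}(1.9984)·e^{-i·1·2.7336}. Compute d first:
Half-angle: c=0.540975, s=0.841038. N=√(2·2·6·1)=4.898979
Admissible k: 1..2 (factorial args all ≥0)
  k=1: (−1)^0·4.8990/(2)·0.5410^3·0.8410^1 = +0.326155
  k=2: (−1)^1·4.8990/(2)·0.5410^1·0.8410^3 = -0.788317
d^2_{0,1}(1.9984) = +0.326155 -0.788317 = -0.462162
|D^2_{0,1}|² = |d^2_{0,1}(β)|² = (-0.462162)² = 0.213593 (the z-rotation phases have unit modulus)

P=0.2136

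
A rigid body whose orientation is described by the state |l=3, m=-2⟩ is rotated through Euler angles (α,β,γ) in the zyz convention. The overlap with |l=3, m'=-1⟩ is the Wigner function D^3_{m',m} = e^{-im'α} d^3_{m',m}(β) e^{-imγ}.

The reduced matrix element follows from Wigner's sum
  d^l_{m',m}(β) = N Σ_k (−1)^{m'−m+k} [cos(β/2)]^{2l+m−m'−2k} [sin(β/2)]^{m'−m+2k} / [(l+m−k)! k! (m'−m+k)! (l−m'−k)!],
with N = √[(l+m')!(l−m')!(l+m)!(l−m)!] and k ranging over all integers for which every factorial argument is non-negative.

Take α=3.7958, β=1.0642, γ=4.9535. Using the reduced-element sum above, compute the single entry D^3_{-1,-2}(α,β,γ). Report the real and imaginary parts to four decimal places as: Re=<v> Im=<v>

Re=-0.0984 Im=-0.2122

D^3_{-1,-2}(3.7958,1.0642,4.9535) = e^{-i·-1·3.7958}·d^3_{-1,-2}(1.0642)·e^{-i·-2·4.9535}. Compute d first:
With c≡cos(β/2)=0.861744 and s≡sin(β/2)=0.507344, N=[2·24·1·120]^{1/2}=75.894664
k∈{0,1} keeps every argument non-negative
  k=0: (−1)^1·75.8947/(24)·0.8617^5·0.5073^1 = -0.762417
  k=1: (−1)^2·75.8947/(12)·0.8617^3·0.5073^3 = +0.528533
d^3_{-1,-2}(1.0642) = -0.762417 +0.528533 = -0.233885
Attach z-rotation phases: D = e^{-i(-1)(3.7958)}·(-0.233885)·e^{-i(-2)(4.9535)} = -0.098427-0.212165i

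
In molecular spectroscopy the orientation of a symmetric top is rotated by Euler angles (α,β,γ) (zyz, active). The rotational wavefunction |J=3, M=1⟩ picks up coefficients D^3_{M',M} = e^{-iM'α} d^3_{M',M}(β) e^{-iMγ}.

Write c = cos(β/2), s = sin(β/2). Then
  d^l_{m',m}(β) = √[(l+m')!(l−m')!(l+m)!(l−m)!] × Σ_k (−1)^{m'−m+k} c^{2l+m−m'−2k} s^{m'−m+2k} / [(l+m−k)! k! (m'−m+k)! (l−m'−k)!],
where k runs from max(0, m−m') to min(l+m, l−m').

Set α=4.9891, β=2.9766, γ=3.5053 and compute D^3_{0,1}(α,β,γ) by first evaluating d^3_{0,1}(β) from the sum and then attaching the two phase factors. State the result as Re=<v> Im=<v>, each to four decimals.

Re=-0.2569 Im=0.0978

First d^3_{0,1}(β=2.9766), then the phase factors e^{-i(0)α} and e^{-i(1)γ}:
c=cos(2.9766/2)=0.082403, s=sin(2.9766/2)=0.996599; N=√[6·6·24·2]=41.569219
k: max(0,(1)−(0))=1 … min(3+(1),3−(0))=3
  k=1: (−1)^0·41.5692/(12)·0.0824^5·0.9966^1 = +0.000013
  k=2: (−1)^1·41.5692/(4)·0.0824^3·0.9966^3 = -0.005756
  k=3: (−1)^2·41.5692/(12)·0.0824^1·0.9966^5 = +0.280631
d^3_{0,1}(2.9766) = +0.000013 -0.005756 +0.280631 = +0.274888
Phases: e^{-i·(0)·4.9891}=+1.000000+0.000000i, e^{-i·(1)·3.5053}=-0.934584+0.355741i ⇒ D=-0.256906+0.097789i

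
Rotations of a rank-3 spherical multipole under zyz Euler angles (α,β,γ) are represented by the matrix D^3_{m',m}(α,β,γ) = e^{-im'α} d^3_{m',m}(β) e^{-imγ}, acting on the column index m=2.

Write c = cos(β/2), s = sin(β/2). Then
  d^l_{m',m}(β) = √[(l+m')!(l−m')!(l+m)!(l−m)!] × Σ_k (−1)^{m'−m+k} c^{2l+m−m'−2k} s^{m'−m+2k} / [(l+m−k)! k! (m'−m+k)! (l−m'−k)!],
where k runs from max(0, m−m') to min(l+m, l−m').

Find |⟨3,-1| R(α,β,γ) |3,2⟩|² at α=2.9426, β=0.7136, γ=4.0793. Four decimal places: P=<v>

Split into d^3_{-1,2}(β=0.7136) × two z-phases.
Half-angle: c=0.937019, s=0.349278. N=√(2·24·120·1)=75.894664
Admissible k: 3..4 (factorial args all ≥0)
  k=3: (−1)^0·75.8947/(12)·0.9370^3·0.3493^3 = +0.221711
  k=4: (−1)^1·75.8947/(24)·0.9370^1·0.3493^5 = -0.015403
d^3_{-1,2}(0.7136) = +0.221711 -0.015403 = +0.206308
|D^3_{-1,2}|² = |d^3_{-1,2}(β)|² = (+0.206308)² = 0.042563 (the z-rotation phases have unit modulus)

P=0.0426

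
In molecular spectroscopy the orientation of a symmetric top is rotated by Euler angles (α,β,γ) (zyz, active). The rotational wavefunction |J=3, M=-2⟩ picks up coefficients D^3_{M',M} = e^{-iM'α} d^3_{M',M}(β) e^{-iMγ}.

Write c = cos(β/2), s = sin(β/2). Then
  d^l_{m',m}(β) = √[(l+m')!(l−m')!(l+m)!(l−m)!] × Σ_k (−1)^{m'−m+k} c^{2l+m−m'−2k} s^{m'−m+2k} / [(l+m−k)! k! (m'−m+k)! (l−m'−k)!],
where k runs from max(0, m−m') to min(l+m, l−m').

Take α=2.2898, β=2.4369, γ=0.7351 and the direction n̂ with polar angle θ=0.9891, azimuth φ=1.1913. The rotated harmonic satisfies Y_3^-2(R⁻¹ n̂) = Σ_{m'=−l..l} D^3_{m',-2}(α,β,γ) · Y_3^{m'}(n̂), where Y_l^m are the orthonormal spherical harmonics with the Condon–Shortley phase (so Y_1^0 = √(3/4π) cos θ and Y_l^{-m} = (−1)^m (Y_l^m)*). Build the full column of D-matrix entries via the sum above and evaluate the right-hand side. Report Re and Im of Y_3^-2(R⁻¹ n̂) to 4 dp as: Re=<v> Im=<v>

Re=-0.1659 Im=0.0410

Need the full column D^3_{m',-2} for m'=−3..3 at α=2.2898, β=2.4369, γ=0.7351.
cos(β/2)=0.345101, sin(β/2)=0.938566
d^3_{-3,-2}: single k=1 term ⇒ +0.011253;  D = -0.005252+0.009952i
d^3_{-2,-2}: k∈[0..1] ⇒ +0.001689 -0.062472 = -0.060783;  D = -0.059135+0.014057i
d^3_{-1,-2}: k∈[0..1] ⇒ -0.014528 +0.214913 = +0.200385;  D = -0.163274-0.116171i
d^3_{0,-2}: k∈[0..1] ⇒ +0.068434 -0.506187 = -0.437753;  D = -0.043962-0.435540i
d^3_{1,-2}: k∈[0..1] ⇒ -0.214913 +0.794821 = +0.579908;  D = +0.395795-0.423839i
d^3_{2,-2}: k∈[0..1] ⇒ +0.462084 -0.683577 = -0.221494;  D = +0.221379+0.007129i
d^3_{3,-2}: single k=0 term ⇒ -0.615666;  D = -0.390378-0.476077i
Y_3^{m'}(θ=0.9891,φ=1.1913) and Σ D·Y over m':
  (-0.0053+0.0100i)·(-0.2210+0.1020i)  (-0.0591+0.0141i)·(-0.2844-0.2698i)  (-0.1633-0.1162i)·(+0.0510-0.1278i)  (-0.0440-0.4355i)·(-0.3056+0.0000i)  (+0.3958-0.4238i)·(-0.0510-0.1278i)  (+0.2214+0.0071i)·(-0.2844+0.2698i)  (-0.3904-0.4761i)·(+0.2210+0.1020i)
Y_3^-2(R⁻¹ n̂) = -0.165905+0.040990i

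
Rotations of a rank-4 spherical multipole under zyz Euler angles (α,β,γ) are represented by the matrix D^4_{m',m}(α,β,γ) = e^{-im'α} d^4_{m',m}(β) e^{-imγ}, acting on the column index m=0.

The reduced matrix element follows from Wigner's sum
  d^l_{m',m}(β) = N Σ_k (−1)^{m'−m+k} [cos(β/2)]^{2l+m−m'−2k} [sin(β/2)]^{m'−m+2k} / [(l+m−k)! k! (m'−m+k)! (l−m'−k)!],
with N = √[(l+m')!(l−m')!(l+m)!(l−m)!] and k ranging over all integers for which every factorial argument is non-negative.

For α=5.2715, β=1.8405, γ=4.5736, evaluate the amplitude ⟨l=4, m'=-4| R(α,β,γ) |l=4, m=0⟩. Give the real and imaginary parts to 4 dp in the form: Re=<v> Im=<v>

D^4_{-4,0}(5.2715,1.8405,4.5736) = e^{-i·-4·5.2715}·d^4_{-4,0}(1.8405)·e^{-i·0·4.5736}. Compute d first:
c=cos(1.8405/2)=0.605621, s=sin(1.8405/2)=0.795753; N=√[1·40320·24·24]=4819.161753
k: max(0,(0)−(-4))=4 … min(4+(0),4−(-4))=4
  k=4: (−1)^0·4819.1618/(576)·0.6056^4·0.7958^4 = +0.451301
d^4_{-4,0}(1.8405) = +0.451301
D = (-0.617569+0.786517i)·(+0.451301)·(+1.000000+0.000000i) = -0.278710+0.354956i

Re=-0.2787 Im=0.3550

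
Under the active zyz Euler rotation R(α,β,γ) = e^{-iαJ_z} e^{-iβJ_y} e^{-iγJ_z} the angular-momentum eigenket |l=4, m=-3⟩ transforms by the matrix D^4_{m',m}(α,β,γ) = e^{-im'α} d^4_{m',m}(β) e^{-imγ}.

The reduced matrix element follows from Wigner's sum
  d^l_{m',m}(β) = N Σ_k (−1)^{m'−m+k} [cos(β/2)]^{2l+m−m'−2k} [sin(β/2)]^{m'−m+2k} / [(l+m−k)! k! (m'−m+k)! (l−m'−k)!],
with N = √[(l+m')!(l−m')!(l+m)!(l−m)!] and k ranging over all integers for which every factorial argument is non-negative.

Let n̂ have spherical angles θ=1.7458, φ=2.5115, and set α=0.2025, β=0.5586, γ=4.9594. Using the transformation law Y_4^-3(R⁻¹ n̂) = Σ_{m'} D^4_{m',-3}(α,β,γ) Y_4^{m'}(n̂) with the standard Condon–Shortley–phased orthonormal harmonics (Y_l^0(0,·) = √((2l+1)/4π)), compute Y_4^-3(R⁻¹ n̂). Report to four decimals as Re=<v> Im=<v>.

Need the full column D^4_{m',-3} for m'=−4..4 at α=0.2025, β=0.5586, γ=4.9594.
cos(β/2)=0.961249, sin(β/2)=0.275683
d^4_{-4,-3}: single k=1 term ⇒ +0.591296;  D = -0.591181+0.011685i
d^4_{-3,-3}: k∈[0..1] ⇒ +0.728930 -0.419693 = +0.309237;  D = -0.301630+0.068168i
d^4_{-2,-3}: k∈[0..1] ⇒ -0.782211 +0.193016 = -0.589195;  D = +0.536837-0.242810i
d^4_{-1,-3}: k∈[0..1] ⇒ +0.475887 -0.065238 = +0.410649;  D = -0.332477+0.241023i
d^4_{0,-3}: k∈[0..1] ⇒ -0.203457 +0.016735 = -0.186722;  D = +0.126047-0.137758i
d^4_{1,-3}: k∈[0..1] ⇒ +0.065238 -0.003220 = +0.062018;  D = -0.031808+0.053240i
d^4_{2,-3}: k∈[0..1] ⇒ -0.015876 +0.000435 = -0.015441;  D = +0.005091-0.014577i
d^4_{3,-3}: k∈[0..1] ⇒ +0.002839 -0.000033 = +0.002806;  D = -0.000374+0.002781i
d^4_{4,-3}: single k=0 term ⇒ -0.000329;  D = -0.000023-0.000328i
Y_4^{m'}(θ=1.7458,φ=2.5115) and Σ D·Y over m':
  (-0.5912+0.0117i)·(-0.3384+0.2422i)  (-0.3016+0.0682i)·(-0.0654+0.1976i)  (+0.5368-0.2428i)·(-0.0781-0.2433i)  (-0.3325+0.2410i)·(-0.1827-0.1332i)  (+0.1260-0.1378i)·(+0.2246+0.0000i)  (-0.0318+0.0532i)·(+0.1827-0.1332i)  (+0.0051-0.0146i)·(-0.0781+0.2433i)  (-0.0004+0.0028i)·(+0.0654+0.1976i)  (-0.0000-0.0003i)·(-0.3384-0.2422i)
Y_4^-3(R⁻¹ n̂) = +0.227389-0.336939i

Re=0.2274 Im=-0.3369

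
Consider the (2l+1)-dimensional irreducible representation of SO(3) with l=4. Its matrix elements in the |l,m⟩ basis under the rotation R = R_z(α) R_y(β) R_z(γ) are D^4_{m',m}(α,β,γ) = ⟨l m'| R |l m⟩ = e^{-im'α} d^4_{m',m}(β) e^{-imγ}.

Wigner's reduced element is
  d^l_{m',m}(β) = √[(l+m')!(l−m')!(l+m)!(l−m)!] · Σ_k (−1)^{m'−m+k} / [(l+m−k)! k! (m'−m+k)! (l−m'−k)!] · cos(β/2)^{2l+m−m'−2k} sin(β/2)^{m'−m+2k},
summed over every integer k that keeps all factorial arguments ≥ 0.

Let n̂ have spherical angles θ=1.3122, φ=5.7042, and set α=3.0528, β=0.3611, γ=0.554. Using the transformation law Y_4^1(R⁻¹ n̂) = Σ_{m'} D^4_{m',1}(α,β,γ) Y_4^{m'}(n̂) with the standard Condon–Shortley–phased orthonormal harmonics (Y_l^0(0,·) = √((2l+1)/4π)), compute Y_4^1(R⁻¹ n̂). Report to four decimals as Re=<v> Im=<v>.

Re=0.0451 Im=-0.0746

Need the full column D^4_{m',1} for m'=−4..4 at α=3.0528, β=0.3611, γ=0.554.
cos(β/2)=0.983745, sin(β/2)=0.179571
d^4_{-4,1}: single k=5 term ⇒ +0.001330;  D = +0.000817-0.001050i
d^4_{-3,1}: k∈[4..5] ⇒ +0.012882 -0.000258 = +0.012625;  D = -0.008609+0.009234i
d^4_{-2,1}: k∈[3..5] ⇒ +0.075446 -0.003771 +0.000025 = +0.071700;  D = +0.053353-0.047899i
d^4_{-1,1}: k∈[2..5] ⇒ +0.292258 -0.029214 +0.000487 -0.000001 = +0.263529;  D = -0.210935+0.157968i
d^4_{0,1}: k∈[1..4] ⇒ +0.716025 -0.143148 +0.004770 -0.000026 = +0.577621;  D = +0.491224-0.303882i
d^4_{1,1}: k∈[0..3] ⇒ +0.877123 -0.438387 +0.029214 -0.000324 = +0.467626;  D = -0.417931+0.209781i
d^4_{2,1}: k∈[0..2] ⇒ -0.679281 +0.113168 -0.002514 = -0.568627;  D = -0.528816+0.209021i
d^4_{3,1}: k∈[0..1] ⇒ +0.231972 -0.012882 = +0.219090;  D = -0.210090+0.062150i
d^4_{4,1}: single k=0 term ⇒ -0.039922;  D = -0.039136+0.007885i
Y_4^{m'}(θ=1.3122,φ=5.7042) and Σ D·Y over m':
  (+0.0008-0.0010i)·(-0.2621+0.2841i)  (-0.0086+0.0092i)·(-0.0478+0.2852i)  (+0.0534-0.0479i)·(-0.0680-0.1553i)  (-0.2109+0.1580i)·(-0.2489-0.1627i)  (+0.4912-0.3039i)·(+0.1257+0.0000i)  (-0.4179+0.2098i)·(+0.2489-0.1627i)  (-0.5288+0.2090i)·(-0.0680+0.1553i)  (-0.2101+0.0621i)·(+0.0478+0.2852i)  (-0.0391+0.0079i)·(-0.2621-0.2841i)
Y_4^1(R⁻¹ n̂) = +0.045067-0.074627i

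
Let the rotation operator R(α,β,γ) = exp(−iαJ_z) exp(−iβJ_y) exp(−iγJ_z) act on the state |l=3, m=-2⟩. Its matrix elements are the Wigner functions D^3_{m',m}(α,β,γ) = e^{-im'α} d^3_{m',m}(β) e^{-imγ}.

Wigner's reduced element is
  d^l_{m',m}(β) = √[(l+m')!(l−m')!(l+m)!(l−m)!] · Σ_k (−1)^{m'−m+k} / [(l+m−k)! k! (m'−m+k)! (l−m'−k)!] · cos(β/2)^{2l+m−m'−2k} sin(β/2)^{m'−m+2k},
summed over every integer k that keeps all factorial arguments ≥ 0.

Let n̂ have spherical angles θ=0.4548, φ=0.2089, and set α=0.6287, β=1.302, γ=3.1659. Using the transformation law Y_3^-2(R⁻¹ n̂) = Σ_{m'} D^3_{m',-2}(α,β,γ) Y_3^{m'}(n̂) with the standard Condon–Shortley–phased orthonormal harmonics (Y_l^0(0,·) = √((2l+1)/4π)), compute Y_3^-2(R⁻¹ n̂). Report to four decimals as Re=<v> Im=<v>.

Need the full column D^3_{m',-2} for m'=−3..3 at α=0.6287, β=1.302, γ=3.1659.
cos(β/2)=0.795478, sin(β/2)=0.605982
d^3_{-3,-2}: single k=1 term ⇒ +0.472799;  D = -0.168288+0.441835i
d^3_{-2,-2}: k∈[0..1] ⇒ +0.253378 -0.735196 = -0.481817;  D = -0.126091-0.465026i
d^3_{-1,-2}: k∈[0..1] ⇒ -0.610381 +0.708426 = +0.098044;  D = +0.076402+0.061445i
d^3_{0,-2}: k∈[0..1] ⇒ +0.805366 -0.467365 = +0.338001;  D = +0.337602+0.016425i
d^3_{1,-2}: k∈[0..1] ⇒ -0.708426 +0.205555 = -0.502871;  D = -0.420609+0.275621i
d^3_{2,-2}: k∈[0..1] ⇒ +0.426644 -0.049518 = +0.377127;  D = +0.133562-0.352684i
d^3_{3,-2}: single k=0 term ⇒ -0.159222;  D = +0.041961+0.153593i
Y_3^{m'}(θ=0.4548,φ=0.2089) and Σ D·Y over m':
  (-0.1683+0.4418i)·(+0.0286-0.0207i)  (-0.1261-0.4650i)·(+0.1619-0.0719i)  (+0.0764+0.0614i)·(+0.4215-0.0894i)  (+0.3376+0.0164i)·(+0.3470+0.0000i)  (-0.4206+0.2756i)·(-0.4215-0.0894i)  (+0.1336-0.3527i)·(+0.1619+0.0719i)  (+0.0420+0.1536i)·(-0.0286-0.0207i)
Y_3^-2(R⁻¹ n̂) = +0.356242-0.156688i

Re=0.3562 Im=-0.1567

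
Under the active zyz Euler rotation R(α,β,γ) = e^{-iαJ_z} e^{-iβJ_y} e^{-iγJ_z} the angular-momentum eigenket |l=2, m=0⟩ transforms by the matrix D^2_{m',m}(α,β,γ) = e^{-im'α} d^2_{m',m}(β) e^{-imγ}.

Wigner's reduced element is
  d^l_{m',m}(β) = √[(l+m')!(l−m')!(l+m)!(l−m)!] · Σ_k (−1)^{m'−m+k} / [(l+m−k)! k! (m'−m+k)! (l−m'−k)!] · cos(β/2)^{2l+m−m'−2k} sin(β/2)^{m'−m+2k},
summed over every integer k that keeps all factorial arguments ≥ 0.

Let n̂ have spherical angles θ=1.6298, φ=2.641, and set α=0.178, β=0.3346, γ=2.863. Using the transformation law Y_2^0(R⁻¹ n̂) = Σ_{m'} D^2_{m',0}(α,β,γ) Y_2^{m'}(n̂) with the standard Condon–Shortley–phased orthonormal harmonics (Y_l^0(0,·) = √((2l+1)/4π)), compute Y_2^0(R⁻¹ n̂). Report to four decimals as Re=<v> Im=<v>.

Re=-0.2239 Im=0.0000

Need the full column D^2_{m',0} for m'=−2..2 at α=0.178, β=0.3346, γ=2.863.
cos(β/2)=0.986038, sin(β/2)=0.166521
d^2_{-2,0}: single k=2 term ⇒ +0.066039;  D = +0.061898+0.023016i
d^2_{-1,0}: k∈[1..2] ⇒ +0.391043 -0.011153 = +0.379891;  D = +0.373888+0.067264i
d^2_{0,0}: k∈[0..2] ⇒ +0.945311 -0.107841 +0.000769 = +0.838239;  D = +0.838239+0.000000i
d^2_{1,0}: k∈[0..1] ⇒ -0.391043 +0.011153 = -0.379891;  D = -0.373888+0.067264i
d^2_{2,0}: single k=0 term ⇒ +0.066039;  D = +0.061898-0.023016i
Y_2^{m'}(θ=1.6298,φ=2.641) and Σ D·Y over m':
  (+0.0619+0.0230i)·(+0.2076+0.3242i)  (+0.3739+0.0673i)·(+0.0399+0.0218i)  (+0.8382+0.0000i)·(-0.3121+0.0000i)  (-0.3739+0.0673i)·(-0.0399+0.0218i)  (+0.0619-0.0230i)·(+0.2076-0.3242i)
Y_2^0(R⁻¹ n̂) = -0.223940+0.000000i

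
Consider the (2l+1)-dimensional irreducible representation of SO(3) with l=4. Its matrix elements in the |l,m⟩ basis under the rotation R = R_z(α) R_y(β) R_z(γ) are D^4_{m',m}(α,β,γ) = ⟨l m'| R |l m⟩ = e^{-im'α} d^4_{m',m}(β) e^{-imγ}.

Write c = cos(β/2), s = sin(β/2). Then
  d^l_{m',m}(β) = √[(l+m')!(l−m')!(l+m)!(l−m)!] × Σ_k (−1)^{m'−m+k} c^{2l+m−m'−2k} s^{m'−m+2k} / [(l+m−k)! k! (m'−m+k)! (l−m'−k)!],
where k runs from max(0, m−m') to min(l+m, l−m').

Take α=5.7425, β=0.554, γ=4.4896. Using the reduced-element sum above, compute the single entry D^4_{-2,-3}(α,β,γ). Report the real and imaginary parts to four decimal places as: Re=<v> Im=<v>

Re=-0.5811 Im=0.1051

First d^4_{-2,-3}(β=0.554), then the phase factors e^{-i(-2)α} and e^{-i(-3)γ}:
Half-angle: c=0.961880, s=0.273471. N=√(2·720·1·5040)=2693.993318
k∈{0,1} keeps every argument non-negative
  k=0: (−1)^1·2693.9933/(720)·0.9619^7·0.2735^1 = -0.779511
  k=1: (−1)^2·2693.9933/(240)·0.9619^5·0.2735^3 = +0.189028
d^4_{-2,-3}(0.554) = -0.779511 +0.189028 = -0.590484
Phases: e^{-i·(-2)·5.7425}=+0.470119-0.882603i, e^{-i·(-3)·4.4896}=+0.619705+0.784835i ⇒ D=-0.581055+0.105099i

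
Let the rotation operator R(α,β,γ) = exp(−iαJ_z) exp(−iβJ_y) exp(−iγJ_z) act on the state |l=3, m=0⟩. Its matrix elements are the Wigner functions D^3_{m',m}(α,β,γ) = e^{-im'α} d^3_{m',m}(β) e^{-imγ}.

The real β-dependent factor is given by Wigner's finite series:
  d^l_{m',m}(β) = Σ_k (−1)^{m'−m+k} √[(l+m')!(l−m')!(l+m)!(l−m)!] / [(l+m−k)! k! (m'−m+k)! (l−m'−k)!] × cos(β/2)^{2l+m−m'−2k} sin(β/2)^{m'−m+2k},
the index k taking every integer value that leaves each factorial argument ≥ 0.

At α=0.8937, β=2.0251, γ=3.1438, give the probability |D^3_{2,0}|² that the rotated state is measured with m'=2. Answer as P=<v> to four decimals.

First d^3_{2,0}(β=2.0251), then the phase factors e^{-i(2)α} and e^{-i(0)γ}:
With c≡cos(β/2)=0.529700 and s≡sin(β/2)=0.848185, N=[120·1·6·6]^{1/2}=65.726707
The bounds max(0,m−m')=0 and min(l+m,l−m')=1 give 2 terms
  k=0: (−1)^2·65.7267/(12)·0.5297^4·0.8482^2 = +0.310213
  k=1: (−1)^3·65.7267/(12)·0.5297^2·0.8482^4 = -0.795395
d^3_{2,0}(2.0251) = +0.310213 -0.795395 = -0.485182
|D^3_{2,0}|² = |d^3_{2,0}(β)|² = (-0.485182)² = 0.235401 (the z-rotation phases have unit modulus)

P=0.2354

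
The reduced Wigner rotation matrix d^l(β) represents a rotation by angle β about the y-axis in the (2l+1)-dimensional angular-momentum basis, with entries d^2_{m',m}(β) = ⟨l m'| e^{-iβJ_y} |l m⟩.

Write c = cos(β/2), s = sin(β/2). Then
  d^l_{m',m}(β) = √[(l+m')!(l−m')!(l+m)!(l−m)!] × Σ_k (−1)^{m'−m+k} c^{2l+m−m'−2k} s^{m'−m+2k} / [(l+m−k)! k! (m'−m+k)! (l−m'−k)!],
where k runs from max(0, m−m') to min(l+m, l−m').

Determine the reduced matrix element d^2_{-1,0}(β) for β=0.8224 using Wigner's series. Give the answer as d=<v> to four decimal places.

d=0.6107

d^2_{-1,0}(β=0.8224) via Wigner's sum:
c=cos(0.8224/2)=0.916642, s=sin(0.8224/2)=0.399710; N=√[1·6·2·2]=4.898979
Admissible k: 1..2 (factorial args all ≥0)
  k=1: (−1)^0·4.8990/(2)·0.9166^3·0.3997^1 = +0.754083
  k=2: (−1)^1·4.8990/(2)·0.9166^1·0.3997^3 = -0.143387
d^2_{-1,0}(0.8224) = +0.754083 -0.143387 = +0.610696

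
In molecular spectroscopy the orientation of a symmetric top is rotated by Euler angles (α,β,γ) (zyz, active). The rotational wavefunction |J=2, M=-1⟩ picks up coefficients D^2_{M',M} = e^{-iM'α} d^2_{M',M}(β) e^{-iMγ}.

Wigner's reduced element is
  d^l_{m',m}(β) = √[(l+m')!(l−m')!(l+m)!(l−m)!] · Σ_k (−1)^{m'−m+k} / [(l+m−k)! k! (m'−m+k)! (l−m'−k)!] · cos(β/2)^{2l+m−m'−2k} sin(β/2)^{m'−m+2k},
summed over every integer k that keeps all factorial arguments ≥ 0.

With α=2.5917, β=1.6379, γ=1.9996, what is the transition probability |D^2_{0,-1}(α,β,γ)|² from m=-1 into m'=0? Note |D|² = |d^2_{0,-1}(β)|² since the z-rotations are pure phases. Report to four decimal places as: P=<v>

First d^2_{0,-1}(β=1.6379), then the phase factors e^{-i(0)α} and e^{-i(-1)γ}:
Half-angle: c=0.682989, s=0.730429. N=√(2·2·1·6)=4.898979
k∈{0,1} keeps every argument non-negative
  k=0: (−1)^1·4.8990/(2)·0.6830^3·0.7304^1 = -0.570025
  k=1: (−1)^2·4.8990/(2)·0.6830^1·0.7304^3 = +0.651963
d^2_{0,-1}(1.6379) = -0.570025 +0.651963 = +0.081938
|D^2_{0,-1}|² = |d^2_{0,-1}(β)|² = (+0.081938)² = 0.006714 (the z-rotation phases have unit modulus)

P=0.0067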